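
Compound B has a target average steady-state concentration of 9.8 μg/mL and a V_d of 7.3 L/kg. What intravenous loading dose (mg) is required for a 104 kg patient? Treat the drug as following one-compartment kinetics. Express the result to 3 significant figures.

7440 mg

Vd = 7.3 L/kg × 104 kg = 759.2 L
LD = Vd × C = 759.2 × 9.800 = 7440 mg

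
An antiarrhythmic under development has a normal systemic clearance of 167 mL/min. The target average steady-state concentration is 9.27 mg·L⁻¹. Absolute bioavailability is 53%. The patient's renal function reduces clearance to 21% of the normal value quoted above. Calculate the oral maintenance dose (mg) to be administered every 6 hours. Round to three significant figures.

221 mg

CL = 167 mL/min = 167 × 0.06 = 10.02 L/h
Patient clearance = 0.21 × 10.02 = 2.104 L/h
At steady state, dose per interval replaces the amount cleared in that interval: F·D/τ = CL·Css.
D = CL × Css × τ / F = 2.104 × 9.27 × 6 / 0.53 = 220.8 mg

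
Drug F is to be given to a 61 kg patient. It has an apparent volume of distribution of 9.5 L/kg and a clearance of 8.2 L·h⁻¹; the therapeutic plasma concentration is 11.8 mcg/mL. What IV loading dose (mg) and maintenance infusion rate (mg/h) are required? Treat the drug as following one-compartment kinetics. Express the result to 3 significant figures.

(a) 6840 mg; (b) 96.8 mg/h

Vd(total) = 61 kg × 9.5 L/kg = 579.5 L
Loading dose = Vd × C = 579.5 × 11.8 = 6838 mg
Infusion rate = 8.200 L/h × 11.8 mg/L = 96.76 mg/h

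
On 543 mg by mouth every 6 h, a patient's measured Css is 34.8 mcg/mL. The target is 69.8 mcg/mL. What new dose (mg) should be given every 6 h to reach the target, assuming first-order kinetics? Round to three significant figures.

For first-order elimination, Css ∝ F·D/(CL·τ); F and CL are unchanged, so Css ∝ D/τ.
D₂ = D₁ × (Css,target / Css,current) = 543 × 69.8/34.8 = 1089 mg

1090 mg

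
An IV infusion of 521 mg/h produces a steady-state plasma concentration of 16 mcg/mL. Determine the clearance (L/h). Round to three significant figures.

At steady state, infusion rate = CL × Css, so CL = rate / Css.
CL = 521 / 16 = 32.56 L/h

32.6 L/h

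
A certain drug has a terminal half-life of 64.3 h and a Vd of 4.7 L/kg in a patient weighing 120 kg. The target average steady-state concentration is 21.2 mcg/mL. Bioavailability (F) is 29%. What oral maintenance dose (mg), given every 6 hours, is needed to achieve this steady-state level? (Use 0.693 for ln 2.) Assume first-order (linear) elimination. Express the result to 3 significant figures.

2670 mg

Vd(total) = 120 kg × 4.7 L/kg = 564.0 L
CL = ln 2 · Vd / t½ = 0.693 × 564.0 / 64.3 = 6.079 L/h
D = CL × Css × τ / F = 6.079 × 21.2 × 6 / 0.29 = 2666 mg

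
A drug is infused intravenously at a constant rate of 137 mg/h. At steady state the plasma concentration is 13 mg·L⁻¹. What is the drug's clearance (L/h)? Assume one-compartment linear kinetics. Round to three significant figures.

At steady state, infusion rate = CL × Css, so CL = rate / Css.
CL = 137 / 13 = 10.54 L/h

10.5 L/h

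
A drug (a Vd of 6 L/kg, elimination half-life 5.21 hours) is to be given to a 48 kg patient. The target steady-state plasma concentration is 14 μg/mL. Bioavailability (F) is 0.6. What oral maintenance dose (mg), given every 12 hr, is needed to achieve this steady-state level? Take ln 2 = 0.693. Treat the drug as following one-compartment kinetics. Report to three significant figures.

10700 mg

Vd(total) = 48 kg × 6 L/kg = 288.0 L
k = 0.693/5.21 = 0.1330 h⁻¹, so CL = k·Vd = 0.1330 × 288.0 = 38.30 L/h
D = CL × Css × τ / F = 38.30 × 14 × 12 / 0.6 = 10720 mg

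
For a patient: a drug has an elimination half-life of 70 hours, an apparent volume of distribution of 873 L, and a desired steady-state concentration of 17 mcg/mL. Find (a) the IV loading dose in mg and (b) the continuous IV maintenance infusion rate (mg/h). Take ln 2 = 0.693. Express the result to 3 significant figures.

(a) 14800 mg; (b) 147 mg/h

LD = Vd × C = 873.0 × 17 = 14840 mg
CL = 0.693 × Vd / t½ = 0.693 × 873.0 / 70 = 8.643 L/h
Infusion rate = CL × Css = 8.643 × 17 = 146.9 mg/h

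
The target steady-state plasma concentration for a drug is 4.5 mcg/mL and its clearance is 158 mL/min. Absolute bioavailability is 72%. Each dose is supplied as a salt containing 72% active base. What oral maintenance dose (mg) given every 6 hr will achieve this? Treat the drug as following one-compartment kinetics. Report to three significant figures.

494 mg

Convert clearance: 158 mL/min × 60 min/h ÷ 1000 mL/L = 9.480 L/h
D = CL × Css × τ / F / S = 9.480 × 4.5 × 6 / 0.72 / 0.72 = 493.8 mg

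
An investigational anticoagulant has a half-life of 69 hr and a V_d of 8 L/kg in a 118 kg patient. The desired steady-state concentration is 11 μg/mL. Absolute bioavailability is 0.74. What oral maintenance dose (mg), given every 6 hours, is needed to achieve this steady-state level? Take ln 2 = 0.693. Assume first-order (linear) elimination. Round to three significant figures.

Vd = 8 L/kg × 118 kg = 944.0 L
CL = ln 2 · Vd / t½ = 0.693 × 944.0 / 69 = 9.481 L/h
D = CL × Css × τ / F = 9.481 × 11 × 6 / 0.74 = 845.6 mg

846 mg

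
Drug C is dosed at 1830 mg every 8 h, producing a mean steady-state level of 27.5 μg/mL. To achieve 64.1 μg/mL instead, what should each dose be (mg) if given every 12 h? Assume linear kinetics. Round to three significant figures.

For first-order elimination, Css ∝ F·D/(CL·τ); F and CL are unchanged, so Css ∝ D/τ.
D₂ = D₁ × (Css,target / Css,current) × (τ₂/τ₁) = 1830 × (64.1/27.5) × (12/8) = 6398 mg

6400 mg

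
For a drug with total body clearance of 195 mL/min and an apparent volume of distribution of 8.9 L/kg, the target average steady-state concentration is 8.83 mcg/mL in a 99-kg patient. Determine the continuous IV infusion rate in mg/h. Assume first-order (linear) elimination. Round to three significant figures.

Convert clearance: 195 mL/min × 60 min/h ÷ 1000 mL/L = 11.70 L/h
R₀ = 11.70 × 8.83 = 103.3 mg/h

103 mg/h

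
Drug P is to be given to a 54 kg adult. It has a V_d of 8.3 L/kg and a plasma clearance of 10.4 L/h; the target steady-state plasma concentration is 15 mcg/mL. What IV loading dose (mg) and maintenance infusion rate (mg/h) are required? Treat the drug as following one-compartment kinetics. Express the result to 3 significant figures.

(a) 6720 mg; (b) 156 mg/h

Vd(total) = 54 kg × 8.3 L/kg = 448.2 L
Loading dose = Vd × C = 448.2 × 15 = 6723 mg
Maintenance: replace elimination → rate = CL × Css = 10.40 × 15 = 156.0 mg/h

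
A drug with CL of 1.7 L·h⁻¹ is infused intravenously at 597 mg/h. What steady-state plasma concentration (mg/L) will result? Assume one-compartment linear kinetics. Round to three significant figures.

351 mg/L

Css = rate / CL = 597 / 1.700 = 351.2 mg/L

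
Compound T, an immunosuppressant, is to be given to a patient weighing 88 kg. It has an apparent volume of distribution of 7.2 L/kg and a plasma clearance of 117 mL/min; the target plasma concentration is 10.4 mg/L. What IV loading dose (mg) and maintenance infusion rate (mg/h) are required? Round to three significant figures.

Total Vd = 7.2 × 88 = 633.6 L
LD = Vd · C_target = 633.6 × 10.4 = 6589 mg
CL = 117 mL/min = 117 × 0.06 = 7.020 L/h
Maintenance: replace elimination → rate = CL × Css = 7.020 × 10.4 = 73.01 mg/h

(a) 6590 mg; (b) 73.0 mg/h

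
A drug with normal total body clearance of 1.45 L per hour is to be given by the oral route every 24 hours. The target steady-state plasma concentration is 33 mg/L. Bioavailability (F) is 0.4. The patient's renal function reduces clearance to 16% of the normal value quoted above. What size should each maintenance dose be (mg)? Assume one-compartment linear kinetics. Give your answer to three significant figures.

Patient clearance = 0.16 × 1.450 = 0.2320 L/h
D = CL × Css × τ / F = 0.2320 × 33 × 24 / 0.4 = 459.4 mg

459 mg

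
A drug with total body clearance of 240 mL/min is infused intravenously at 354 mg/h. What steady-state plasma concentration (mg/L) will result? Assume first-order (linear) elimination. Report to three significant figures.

CL = 240 mL/min = 240 × 0.06 = 14.40 L/h
Css = rate / CL = 354 / 14.40 = 24.58 mg/L

24.6 mg/L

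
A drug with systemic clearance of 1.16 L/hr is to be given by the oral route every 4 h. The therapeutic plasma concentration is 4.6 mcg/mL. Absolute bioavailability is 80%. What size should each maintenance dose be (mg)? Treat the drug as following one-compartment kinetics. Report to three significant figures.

At steady state, dose per interval replaces the amount cleared in that interval: F·D/τ = CL·Css.
D = CL × Css × τ / F = 1.160 × 4.6 × 4 / 0.8 = 26.68 mg

26.7 mg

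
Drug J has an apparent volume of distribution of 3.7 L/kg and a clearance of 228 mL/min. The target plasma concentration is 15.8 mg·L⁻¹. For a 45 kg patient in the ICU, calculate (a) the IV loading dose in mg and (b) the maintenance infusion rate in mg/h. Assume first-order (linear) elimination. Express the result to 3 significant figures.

(a) 2630 mg; (b) 216 mg/h

Vd(total) = 45 kg × 3.7 L/kg = 166.5 L
Loading dose = Vd × C = 166.5 × 15.8 = 2631 mg
CL = 228 mL/min × 60/1000 = 13.68 L/h
Maintenance infusion rate = CL × Css = 13.68 × 15.8 = 216.1 mg/h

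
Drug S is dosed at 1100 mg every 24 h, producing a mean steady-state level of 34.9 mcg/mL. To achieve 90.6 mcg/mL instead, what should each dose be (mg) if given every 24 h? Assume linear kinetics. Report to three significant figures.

2860 mg

With linear kinetics, Css is proportional to dose rate (D/τ) at fixed clearance.
D₂ = D₁ × (Css,target / Css,current) = 1100 × 90.6/34.9 = 2856 mg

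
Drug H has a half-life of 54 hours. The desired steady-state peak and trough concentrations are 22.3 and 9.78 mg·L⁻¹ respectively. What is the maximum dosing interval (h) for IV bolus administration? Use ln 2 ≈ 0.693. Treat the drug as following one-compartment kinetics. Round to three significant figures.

64.2 h

k = 0.693 / t½ = 0.693 / 54 = 0.01283 h⁻¹
Between IV bolus doses, concentration decays as C = C₀·e^(−kτ), so C_peak/C_trough = e^(kτ).
τ_max = ln(C_peak/C_trough) / k = ln(22.3/9.78) / 0.01283 = 0.8242 / 0.01283 = 64.24 h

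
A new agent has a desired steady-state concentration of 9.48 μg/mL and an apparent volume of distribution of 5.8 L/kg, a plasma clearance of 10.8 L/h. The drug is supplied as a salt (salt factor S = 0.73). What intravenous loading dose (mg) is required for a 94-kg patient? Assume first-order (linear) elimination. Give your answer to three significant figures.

Vd(total) = 94 kg × 5.8 L/kg = 545.2 L
The loading dose fills Vd to the target concentration; clearance is irrelevant here.
LD = Vd × C / S = 545.2 × 9.480 / 0.73 = 7080 mg

7080 mg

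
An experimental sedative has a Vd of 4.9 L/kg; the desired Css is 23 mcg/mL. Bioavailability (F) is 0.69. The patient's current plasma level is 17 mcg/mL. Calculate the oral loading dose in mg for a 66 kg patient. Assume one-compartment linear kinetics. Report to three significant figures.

Vd = 4.9 L/kg × 66 kg = 323.4 L
The loading dose fills Vd to the target concentration.
Concentration deficit ΔC = 23 − 17 = 6.000 mg/L
LD = Vd × ΔC / F = 323.4 × 6.000 / 0.69 = 2812 mg

2810 mg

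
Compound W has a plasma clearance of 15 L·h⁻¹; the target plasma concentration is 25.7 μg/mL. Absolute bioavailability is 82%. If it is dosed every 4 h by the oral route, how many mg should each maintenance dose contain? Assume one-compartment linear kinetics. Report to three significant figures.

D = CL × Css × τ / F = 15.00 × 25.7 × 4 / 0.82 = 1880 mg

1880 mg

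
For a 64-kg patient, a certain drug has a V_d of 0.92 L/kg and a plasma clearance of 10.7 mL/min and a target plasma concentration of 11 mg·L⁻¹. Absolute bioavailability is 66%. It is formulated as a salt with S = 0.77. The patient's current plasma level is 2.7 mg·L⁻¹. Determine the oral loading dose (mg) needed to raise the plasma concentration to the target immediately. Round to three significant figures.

Vd(total) = 64 kg × 0.92 L/kg = 58.88 L
LD is governed by Vd — clearance does not enter the loading-dose calculation.
Concentration deficit ΔC = 11 − 2.7 = 8.300 mg/L
LD = Vd × ΔC / F / S = 58.88 × 8.300 / 0.66 / 0.77 = 961.6 mg

962 mg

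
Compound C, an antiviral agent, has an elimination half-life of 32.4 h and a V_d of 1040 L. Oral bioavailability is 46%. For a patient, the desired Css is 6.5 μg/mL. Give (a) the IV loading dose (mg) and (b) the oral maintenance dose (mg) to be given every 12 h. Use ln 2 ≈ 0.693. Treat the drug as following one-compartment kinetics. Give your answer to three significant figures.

(a) 6760 mg; (b) 3770 mg

LD = Vd × C = 1040 × 6.5 = 6760 mg
CL = 0.693 × Vd / t½ = 0.693 × 1040 / 32.4 = 22.24 L/h
D = CL × Css × τ / F = 22.24 × 6.5 × 12 / 0.46 = 3771 mg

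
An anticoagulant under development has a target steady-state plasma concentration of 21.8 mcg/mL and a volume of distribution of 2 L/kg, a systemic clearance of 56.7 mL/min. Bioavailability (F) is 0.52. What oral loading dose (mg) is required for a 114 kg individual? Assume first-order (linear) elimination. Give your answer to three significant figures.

9560 mg

Vd(total) = 114 kg × 2 L/kg = 228.0 L
LD = Vd × C / F = 228.0 × 21.80 / 0.52 = 9558 mg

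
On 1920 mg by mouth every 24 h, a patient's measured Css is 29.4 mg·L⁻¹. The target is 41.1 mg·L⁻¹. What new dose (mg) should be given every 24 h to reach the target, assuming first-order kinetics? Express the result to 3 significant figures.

2680 mg

For first-order elimination, Css ∝ F·D/(CL·τ); F and CL are unchanged, so Css ∝ D/τ.
D₂ = D₁ × (Css,target / Css,current) = 1920 × 41.1/29.4 = 2684 mg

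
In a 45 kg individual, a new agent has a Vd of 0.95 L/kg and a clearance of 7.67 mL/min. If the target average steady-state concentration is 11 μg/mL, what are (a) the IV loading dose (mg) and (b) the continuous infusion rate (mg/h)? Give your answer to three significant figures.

Total Vd = 0.95 × 45 = 42.75 L
Loading dose = Vd × C = 42.75 × 11 = 470.3 mg
CL = 7.67 mL/min = 7.67 × 0.06 = 0.4602 L/h
Infusion rate = 0.4602 L/h × 11 mg/L = 5.062 mg/h

(a) 470 mg; (b) 5.06 mg/h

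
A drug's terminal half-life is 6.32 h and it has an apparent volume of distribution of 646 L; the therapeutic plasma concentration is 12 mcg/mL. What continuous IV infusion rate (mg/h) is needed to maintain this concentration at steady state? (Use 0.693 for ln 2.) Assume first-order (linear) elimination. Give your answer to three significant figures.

CL = 0.693 × Vd / t½ = 0.693 × 646.0 / 6.32 = 70.84 L/h
Infusion rate = CL × Css = 70.84 × 12 = 850.1 mg/h

850 mg/h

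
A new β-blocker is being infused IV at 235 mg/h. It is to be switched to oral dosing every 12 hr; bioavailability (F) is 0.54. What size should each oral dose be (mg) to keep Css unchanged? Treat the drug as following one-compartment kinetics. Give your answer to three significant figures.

To maintain the same Css, the systemic dosing rate must be unchanged: F·D/τ = infusion rate.
D = rate × τ / F = 235 × 12 / 0.54 = 5222 mg

5220 mg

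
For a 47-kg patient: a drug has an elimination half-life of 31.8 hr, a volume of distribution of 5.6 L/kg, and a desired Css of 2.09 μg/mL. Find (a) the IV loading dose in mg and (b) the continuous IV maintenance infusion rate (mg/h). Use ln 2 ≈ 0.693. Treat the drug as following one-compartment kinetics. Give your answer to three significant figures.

(a) 550 mg; (b) 12.0 mg/h

Vd(total) = 47 kg × 5.6 L/kg = 263.2 L
LD = Vd × C = 263.2 × 2.09 = 550.1 mg
CL = 0.693 × Vd / t½ = 0.693 × 263.2 / 31.8 = 5.736 L/h
Infusion rate = CL × Css = 5.736 × 2.09 = 11.99 mg/h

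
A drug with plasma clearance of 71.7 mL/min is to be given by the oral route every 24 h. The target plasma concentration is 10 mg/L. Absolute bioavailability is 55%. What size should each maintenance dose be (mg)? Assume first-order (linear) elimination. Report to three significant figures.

CL = 71.7 mL/min = 71.7 × 0.06 = 4.302 L/h
D = CL × Css × τ / F = 4.302 × 10 × 24 / 0.55 = 1877 mg

1880 mg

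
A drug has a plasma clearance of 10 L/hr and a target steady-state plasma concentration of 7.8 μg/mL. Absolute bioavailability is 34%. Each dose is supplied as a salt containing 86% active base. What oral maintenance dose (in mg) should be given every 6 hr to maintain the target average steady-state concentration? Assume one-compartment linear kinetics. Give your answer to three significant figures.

1600 mg

D = CL × Css × τ / F / S = 10.00 × 7.8 × 6 / 0.34 / 0.86 = 1601 mg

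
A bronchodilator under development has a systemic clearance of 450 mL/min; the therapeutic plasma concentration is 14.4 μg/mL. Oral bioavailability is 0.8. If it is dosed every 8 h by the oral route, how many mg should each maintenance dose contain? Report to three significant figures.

CL = 450 mL/min = 450 × 0.06 = 27.00 L/h
D = CL × Css × τ / F = 27.00 × 14.4 × 8 / 0.8 = 3888 mg

3890 mg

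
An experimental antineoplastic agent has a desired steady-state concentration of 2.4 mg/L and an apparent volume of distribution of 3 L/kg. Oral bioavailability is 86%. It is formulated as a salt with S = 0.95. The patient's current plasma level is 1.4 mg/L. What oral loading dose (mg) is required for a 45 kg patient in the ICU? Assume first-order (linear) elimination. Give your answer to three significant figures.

Total Vd = 3 × 45 = 135.0 L
Concentration deficit ΔC = 2.4 − 1.4 = 1.000 mg/L
LD = Vd × ΔC / F / S = 135.0 × 1.000 / 0.86 / 0.95 = 165.2 mg

165 mg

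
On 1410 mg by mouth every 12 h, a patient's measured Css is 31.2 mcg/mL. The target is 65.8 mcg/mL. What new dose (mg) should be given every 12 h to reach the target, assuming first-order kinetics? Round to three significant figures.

For first-order elimination, Css ∝ F·D/(CL·τ); F and CL are unchanged, so Css ∝ D/τ.
D₂ = D₁ × (Css,target / Css,current) = 1410 × 65.8/31.2 = 2974 mg

2970 mg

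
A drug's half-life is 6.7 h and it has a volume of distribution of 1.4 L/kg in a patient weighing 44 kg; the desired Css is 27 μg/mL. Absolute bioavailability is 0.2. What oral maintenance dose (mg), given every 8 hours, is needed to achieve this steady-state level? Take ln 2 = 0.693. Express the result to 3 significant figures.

Vd(total) = 44 kg × 1.4 L/kg = 61.60 L
CL = ln 2 · Vd / t½ = 0.693 × 61.60 / 6.7 = 6.371 L/h
D = CL × Css × τ / F = 6.371 × 27 × 8 / 0.2 = 6881 mg

6880 mg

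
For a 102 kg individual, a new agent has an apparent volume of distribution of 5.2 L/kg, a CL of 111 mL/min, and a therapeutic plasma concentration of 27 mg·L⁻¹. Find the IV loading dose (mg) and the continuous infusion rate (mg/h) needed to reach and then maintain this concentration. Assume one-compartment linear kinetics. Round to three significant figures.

Vd = 5.2 L/kg × 102 kg = 530.4 L
Loading: fill Vd to C_target → 530.4 L × 27 mg/L = 14320 mg
CL = 111 mL/min = 111 × 0.06 = 6.660 L/h
Infusion rate = 6.660 L/h × 27 mg/L = 179.8 mg/h

(a) 14300 mg; (b) 180 mg/h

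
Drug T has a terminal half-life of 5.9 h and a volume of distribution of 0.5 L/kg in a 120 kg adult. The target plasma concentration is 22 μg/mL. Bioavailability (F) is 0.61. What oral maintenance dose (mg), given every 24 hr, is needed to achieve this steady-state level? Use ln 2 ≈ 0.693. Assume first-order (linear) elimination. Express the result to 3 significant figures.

Total Vd = 0.5 × 120 = 60.00 L
CL = 0.693 × Vd / t½ = 0.693 × 60.00 / 5.9 = 7.047 L/h
D = CL × Css × τ / F = 7.047 × 22 × 24 / 0.61 = 6100 mg

6100 mg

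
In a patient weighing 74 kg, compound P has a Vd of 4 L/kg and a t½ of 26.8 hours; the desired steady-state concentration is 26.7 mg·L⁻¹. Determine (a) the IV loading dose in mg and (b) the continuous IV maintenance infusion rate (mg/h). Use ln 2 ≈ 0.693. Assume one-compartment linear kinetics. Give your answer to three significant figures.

Total Vd = 4 × 74 = 296.0 L
LD = Vd × C = 296.0 × 26.7 = 7903 mg
CL = 0.693 × Vd / t½ = 0.693 × 296.0 / 26.8 = 7.654 L/h
Infusion rate = CL × Css = 7.654 × 26.7 = 204.4 mg/h

(a) 7900 mg; (b) 204 mg/h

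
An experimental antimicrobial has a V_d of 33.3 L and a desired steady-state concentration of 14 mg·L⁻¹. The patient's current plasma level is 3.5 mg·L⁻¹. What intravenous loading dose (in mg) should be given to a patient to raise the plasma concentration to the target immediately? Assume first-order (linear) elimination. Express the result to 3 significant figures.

350 mg

The loading dose fills Vd to the target concentration.
Concentration deficit ΔC = 14 − 3.5 = 10.50 mg/L
LD = Vd × ΔC = 33.30 × 10.50 = 349.7 mg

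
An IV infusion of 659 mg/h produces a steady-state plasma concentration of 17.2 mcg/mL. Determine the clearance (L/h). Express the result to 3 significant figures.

At steady state, infusion rate = CL × Css, so CL = rate / Css.
CL = 659 / 17.2 = 38.31 L/h

38.3 L/h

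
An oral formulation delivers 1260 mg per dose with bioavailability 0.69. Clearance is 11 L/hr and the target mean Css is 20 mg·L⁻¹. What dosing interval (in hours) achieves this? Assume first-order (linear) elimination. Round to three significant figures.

F·D/τ = CL·Css → τ = F·D / (CL·Css).
τ = 0.69 × 1260 / (11 × 20) = 3.952 h

3.95 h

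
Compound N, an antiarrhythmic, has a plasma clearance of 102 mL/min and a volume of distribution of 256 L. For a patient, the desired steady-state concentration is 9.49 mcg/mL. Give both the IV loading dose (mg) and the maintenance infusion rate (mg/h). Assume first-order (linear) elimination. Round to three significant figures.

LD = Vd · C_target = 256.0 × 9.49 = 2429 mg
CL = 102 mL/min = 102 × 0.06 = 6.120 L/h
Maintenance infusion rate = CL × Css = 6.120 × 9.49 = 58.08 mg/h

(a) 2430 mg; (b) 58.1 mg/h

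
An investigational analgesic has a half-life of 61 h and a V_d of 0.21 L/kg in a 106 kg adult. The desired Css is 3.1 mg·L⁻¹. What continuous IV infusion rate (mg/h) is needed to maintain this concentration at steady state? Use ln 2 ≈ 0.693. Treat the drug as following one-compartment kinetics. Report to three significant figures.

Total Vd = 0.21 × 106 = 22.26 L
k = 0.693/61 = 0.01136 h⁻¹, so CL = k·Vd = 0.01136 × 22.26 = 0.2529 L/h
Infusion rate = CL × Css = 0.2529 × 3.1 = 0.7840 mg/h

0.784 mg/h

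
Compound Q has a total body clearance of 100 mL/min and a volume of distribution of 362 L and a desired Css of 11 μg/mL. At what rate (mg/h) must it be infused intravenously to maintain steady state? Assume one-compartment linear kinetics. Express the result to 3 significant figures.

66.0 mg/h

CL = 100 mL/min × 60/1000 = 6.000 L/h
R₀ = 6.000 × 11 = 66.00 mg/h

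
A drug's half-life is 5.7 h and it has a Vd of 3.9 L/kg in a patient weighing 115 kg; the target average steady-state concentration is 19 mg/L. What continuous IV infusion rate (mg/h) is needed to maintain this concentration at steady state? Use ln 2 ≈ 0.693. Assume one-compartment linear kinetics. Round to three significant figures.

1040 mg/h

Vd = 3.9 L/kg × 115 kg = 448.5 L
CL = 0.693 × Vd / t½ = 0.693 × 448.5 / 5.7 = 54.53 L/h
Infusion rate = CL × Css = 54.53 × 19 = 1036 mg/h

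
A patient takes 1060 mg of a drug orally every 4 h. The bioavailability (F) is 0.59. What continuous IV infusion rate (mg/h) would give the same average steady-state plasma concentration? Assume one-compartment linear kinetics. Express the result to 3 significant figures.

156 mg/h

Equivalent systemic input: infusion rate = F·D/τ.
Rate = 0.59 × 1060 / 4 = 156.4 mg/h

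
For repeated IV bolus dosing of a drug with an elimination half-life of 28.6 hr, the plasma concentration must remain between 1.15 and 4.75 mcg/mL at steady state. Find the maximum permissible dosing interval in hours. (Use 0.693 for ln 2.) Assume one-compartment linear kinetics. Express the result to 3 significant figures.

58.5 h

k = 0.693 / t½ = 0.693 / 28.6 = 0.02423 h⁻¹
Between IV bolus doses, concentration decays as C = C₀·e^(−kτ), so C_peak/C_trough = e^(kτ).
τ_max = ln(C_peak/C_trough) / k = ln(4.75/1.15) / 0.02423 = 1.418 / 0.02423 = 58.52 h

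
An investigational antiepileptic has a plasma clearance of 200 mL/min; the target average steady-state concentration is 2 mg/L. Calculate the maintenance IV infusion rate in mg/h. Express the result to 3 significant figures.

24.0 mg/h

CL = 200 mL/min = 200 × 0.06 = 12.00 L/h
At steady state, infusion rate equals elimination rate: rate in = CL × Css.
Rate = CL × Css = 12.00 × 2 = 24.00 mg/h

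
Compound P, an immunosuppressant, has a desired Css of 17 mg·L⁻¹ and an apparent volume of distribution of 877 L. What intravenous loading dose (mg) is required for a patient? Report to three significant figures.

14900 mg

LD = Vd × C = 877.0 × 17.00 = 14910 mg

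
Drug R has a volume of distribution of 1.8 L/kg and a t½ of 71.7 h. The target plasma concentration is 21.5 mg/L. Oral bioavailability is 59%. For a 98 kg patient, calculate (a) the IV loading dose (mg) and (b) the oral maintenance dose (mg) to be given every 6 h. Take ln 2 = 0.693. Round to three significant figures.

(a) 3790 mg; (b) 373 mg

Vd(total) = 98 kg × 1.8 L/kg = 176.4 L
LD = Vd × C = 176.4 × 21.5 = 3793 mg
CL = 0.693 × Vd / t½ = 0.693 × 176.4 / 71.7 = 1.705 L/h
D = CL × Css × τ / F = 1.705 × 21.5 × 6 / 0.59 = 372.8 mg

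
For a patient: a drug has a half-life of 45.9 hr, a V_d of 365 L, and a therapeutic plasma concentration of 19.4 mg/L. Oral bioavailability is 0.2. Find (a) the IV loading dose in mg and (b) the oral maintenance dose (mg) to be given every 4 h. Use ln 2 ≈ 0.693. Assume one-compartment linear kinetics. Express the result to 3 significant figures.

LD = Vd × C = 365.0 × 19.4 = 7081 mg
CL = 0.693 × Vd / t½ = 0.693 × 365.0 / 45.9 = 5.511 L/h
D = CL × Css × τ / F = 5.511 × 19.4 × 4 / 0.2 = 2138 mg

(a) 7080 mg; (b) 2140 mg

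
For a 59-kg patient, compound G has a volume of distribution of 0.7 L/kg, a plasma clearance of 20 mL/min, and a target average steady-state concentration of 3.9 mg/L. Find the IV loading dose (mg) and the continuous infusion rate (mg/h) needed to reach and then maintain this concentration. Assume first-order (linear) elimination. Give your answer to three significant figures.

Vd(total) = 59 kg × 0.7 L/kg = 41.30 L
LD = Vd · C_target = 41.30 × 3.9 = 161.1 mg
CL = 20 mL/min = 20 × 0.06 = 1.200 L/h
Maintenance infusion rate = CL × Css = 1.200 × 3.9 = 4.680 mg/h

(a) 161 mg; (b) 4.68 mg/h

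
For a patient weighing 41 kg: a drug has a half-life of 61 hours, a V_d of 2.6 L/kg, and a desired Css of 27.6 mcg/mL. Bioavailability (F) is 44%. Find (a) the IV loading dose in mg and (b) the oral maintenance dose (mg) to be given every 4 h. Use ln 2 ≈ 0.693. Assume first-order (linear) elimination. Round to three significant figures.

(a) 2940 mg; (b) 304 mg

Vd = 2.6 L/kg × 41 kg = 106.6 L
LD = Vd × C = 106.6 × 27.6 = 2942 mg
CL = 0.693 × Vd / t½ = 0.693 × 106.6 / 61 = 1.211 L/h
D = CL × Css × τ / F = 1.211 × 27.6 × 4 / 0.44 = 303.9 mg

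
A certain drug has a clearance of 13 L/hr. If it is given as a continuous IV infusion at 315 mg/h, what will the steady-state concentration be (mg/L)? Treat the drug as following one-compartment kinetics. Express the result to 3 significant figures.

24.2 mg/L

Css = rate / CL = 315 / 13.00 = 24.23 mg/L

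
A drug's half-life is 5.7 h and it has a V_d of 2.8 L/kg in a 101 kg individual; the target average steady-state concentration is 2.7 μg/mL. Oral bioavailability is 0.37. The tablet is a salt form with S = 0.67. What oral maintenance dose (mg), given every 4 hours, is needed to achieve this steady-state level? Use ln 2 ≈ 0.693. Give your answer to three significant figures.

Vd = 2.8 L/kg × 101 kg = 282.8 L
CL = 0.693 × Vd / t½ = 0.693 × 282.8 / 5.7 = 34.38 L/h
D = CL × Css × τ / F / S = 34.38 × 2.7 × 4 / 0.37 / 0.67 = 1498 mg

1500 mg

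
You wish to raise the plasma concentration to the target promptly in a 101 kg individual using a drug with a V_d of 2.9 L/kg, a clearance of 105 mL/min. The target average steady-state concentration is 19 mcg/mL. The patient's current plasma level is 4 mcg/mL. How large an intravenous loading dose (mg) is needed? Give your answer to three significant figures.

Vd = 2.9 L/kg × 101 kg = 292.9 L
Concentration deficit ΔC = 19 − 4 = 15.00 mg/L
LD = Vd × ΔC = 292.9 × 15.00 = 4394 mg

4390 mg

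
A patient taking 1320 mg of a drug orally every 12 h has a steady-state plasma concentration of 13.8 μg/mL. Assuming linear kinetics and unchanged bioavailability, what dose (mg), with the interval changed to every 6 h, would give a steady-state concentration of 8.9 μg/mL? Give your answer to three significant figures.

For first-order elimination, Css ∝ F·D/(CL·τ); F and CL are unchanged, so Css ∝ D/τ.
D₂ = D₁ × (Css,target / Css,current) × (τ₂/τ₁) = 1320 × (8.9/13.8) × (6/12) = 425.7 mg

426 mg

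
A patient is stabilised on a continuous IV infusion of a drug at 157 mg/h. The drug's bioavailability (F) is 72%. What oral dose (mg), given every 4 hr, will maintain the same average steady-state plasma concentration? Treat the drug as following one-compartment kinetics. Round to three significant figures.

872 mg

To maintain the same Css, the systemic dosing rate must be unchanged: F·D/τ = infusion rate.
D = rate × τ / F = 157 × 4 / 0.72 = 872.2 mg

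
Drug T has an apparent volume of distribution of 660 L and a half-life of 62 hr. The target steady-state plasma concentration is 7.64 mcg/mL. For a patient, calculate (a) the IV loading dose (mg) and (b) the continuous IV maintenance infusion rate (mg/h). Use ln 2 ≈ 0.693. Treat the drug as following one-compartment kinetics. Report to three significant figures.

LD = Vd × C = 660.0 × 7.64 = 5042 mg
CL = 0.693 × Vd / t½ = 0.693 × 660.0 / 62 = 7.377 L/h
Infusion rate = CL × Css = 7.377 × 7.64 = 56.36 mg/h

(a) 5040 mg; (b) 56.4 mg/h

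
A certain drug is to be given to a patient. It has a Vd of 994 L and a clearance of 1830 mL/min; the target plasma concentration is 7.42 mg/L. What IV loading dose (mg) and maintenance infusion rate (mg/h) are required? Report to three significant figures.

Loading dose = Vd × C = 994.0 × 7.42 = 7375 mg
CL = 1830 mL/min × 60/1000 = 109.8 L/h
Maintenance: replace elimination → rate = CL × Css = 109.8 × 7.42 = 814.7 mg/h

(a) 7380 mg; (b) 815 mg/h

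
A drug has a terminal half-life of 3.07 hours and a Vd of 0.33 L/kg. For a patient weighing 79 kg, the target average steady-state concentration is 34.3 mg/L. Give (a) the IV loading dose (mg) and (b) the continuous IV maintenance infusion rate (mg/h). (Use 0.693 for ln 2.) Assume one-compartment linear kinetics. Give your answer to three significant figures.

Vd = 0.33 L/kg × 79 kg = 26.07 L
LD = Vd × C = 26.07 × 34.3 = 894.2 mg
CL = 0.693 × Vd / t½ = 0.693 × 26.07 / 3.07 = 5.885 L/h
Infusion rate = CL × Css = 5.885 × 34.3 = 201.9 mg/h

(a) 894 mg; (b) 202 mg/h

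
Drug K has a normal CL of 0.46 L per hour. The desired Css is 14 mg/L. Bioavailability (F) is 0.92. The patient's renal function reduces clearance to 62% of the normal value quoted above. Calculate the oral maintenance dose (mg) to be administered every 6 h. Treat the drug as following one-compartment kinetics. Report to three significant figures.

26.0 mg

Patient clearance = 0.62 × 0.4600 = 0.2852 L/h
D = CL × Css × τ / F = 0.2852 × 14 × 6 / 0.92 = 26.04 mg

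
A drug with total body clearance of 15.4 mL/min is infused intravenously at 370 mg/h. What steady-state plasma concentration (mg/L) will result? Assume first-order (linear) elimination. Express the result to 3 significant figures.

400 mg/L

CL = 15.4 mL/min × 60/1000 = 0.9240 L/h
Css = rate / CL = 370 / 0.9240 = 400.4 mg/L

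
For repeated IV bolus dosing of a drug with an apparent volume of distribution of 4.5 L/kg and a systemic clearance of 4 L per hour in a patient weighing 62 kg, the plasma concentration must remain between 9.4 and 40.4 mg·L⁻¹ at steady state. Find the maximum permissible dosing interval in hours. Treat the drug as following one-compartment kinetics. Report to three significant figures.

102 h

Vd(total) = 62 kg × 4.5 L/kg = 279.0 L
k = CL / Vd = 4.000 / 279.0 = 0.01434 h⁻¹
Between IV bolus doses, concentration decays as C = C₀·e^(−kτ), so C_peak/C_trough = e^(kτ).
τ_max = ln(C_peak/C_trough) / k = ln(40.4/9.4) / 0.01434 = 1.458 / 0.01434 = 101.7 h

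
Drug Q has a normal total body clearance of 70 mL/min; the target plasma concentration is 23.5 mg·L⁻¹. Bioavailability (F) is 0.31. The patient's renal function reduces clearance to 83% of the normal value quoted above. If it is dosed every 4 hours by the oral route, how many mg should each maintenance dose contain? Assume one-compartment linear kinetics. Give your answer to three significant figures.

CL = 70 mL/min × 60/1000 = 4.200 L/h
Patient clearance = 0.83 × 4.200 = 3.486 L/h
D = CL × Css × τ / F = 3.486 × 23.5 × 4 / 0.31 = 1057 mg

1060 mg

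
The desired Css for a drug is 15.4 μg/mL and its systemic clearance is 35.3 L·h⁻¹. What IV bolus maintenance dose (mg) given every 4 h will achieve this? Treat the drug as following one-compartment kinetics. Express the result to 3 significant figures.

2170 mg

D = CL × Css × τ = 35.30 × 15.4 × 4 = 2174 mg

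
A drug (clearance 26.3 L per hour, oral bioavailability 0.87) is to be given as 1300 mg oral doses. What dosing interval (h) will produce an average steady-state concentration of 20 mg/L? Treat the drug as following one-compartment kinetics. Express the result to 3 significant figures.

2.15 h

F·D/τ = CL·Css → τ = F·D / (CL·Css).
τ = 0.87 × 1300 / (26.3 × 20) = 2.150 h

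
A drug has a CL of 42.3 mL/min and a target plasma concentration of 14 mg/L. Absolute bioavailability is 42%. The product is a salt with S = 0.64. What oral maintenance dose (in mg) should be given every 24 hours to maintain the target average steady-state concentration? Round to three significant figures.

CL = 42.3 mL/min × 60/1000 = 2.538 L/h
D = CL × Css × τ / F / S = 2.538 × 14 × 24 / 0.42 / 0.64 = 3173 mg

3170 mg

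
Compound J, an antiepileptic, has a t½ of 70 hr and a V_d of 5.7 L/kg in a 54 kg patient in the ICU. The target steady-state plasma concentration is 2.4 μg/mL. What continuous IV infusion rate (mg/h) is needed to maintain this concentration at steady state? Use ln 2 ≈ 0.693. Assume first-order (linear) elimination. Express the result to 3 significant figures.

Total Vd = 5.7 × 54 = 307.8 L
CL = 0.693 × Vd / t½ = 0.693 × 307.8 / 70 = 3.047 L/h
Infusion rate = CL × Css = 3.047 × 2.4 = 7.313 mg/h

7.31 mg/h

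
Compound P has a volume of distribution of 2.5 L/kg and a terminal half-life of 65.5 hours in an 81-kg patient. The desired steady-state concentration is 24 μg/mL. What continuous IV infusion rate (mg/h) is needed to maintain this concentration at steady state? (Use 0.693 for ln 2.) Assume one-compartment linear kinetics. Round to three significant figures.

51.4 mg/h

Vd = 2.5 L/kg × 81 kg = 202.5 L
k = 0.693/65.5 = 0.01058 h⁻¹, so CL = k·Vd = 0.01058 × 202.5 = 2.142 L/h
Infusion rate = CL × Css = 2.142 × 24 = 51.41 mg/h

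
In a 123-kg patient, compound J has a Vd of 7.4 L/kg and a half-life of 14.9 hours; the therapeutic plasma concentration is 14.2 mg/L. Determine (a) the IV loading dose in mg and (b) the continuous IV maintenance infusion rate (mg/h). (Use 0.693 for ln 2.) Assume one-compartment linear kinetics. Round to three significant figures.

Vd = 7.4 L/kg × 123 kg = 910.2 L
LD = Vd × C = 910.2 × 14.2 = 12920 mg
CL = 0.693 × Vd / t½ = 0.693 × 910.2 / 14.9 = 42.33 L/h
Infusion rate = CL × Css = 42.33 × 14.2 = 601.1 mg/h

(a) 12900 mg; (b) 601 mg/h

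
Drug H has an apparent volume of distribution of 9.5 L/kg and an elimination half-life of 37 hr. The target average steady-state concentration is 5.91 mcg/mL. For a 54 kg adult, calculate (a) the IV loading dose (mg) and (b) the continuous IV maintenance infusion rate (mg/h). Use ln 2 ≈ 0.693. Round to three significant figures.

Vd = 9.5 L/kg × 54 kg = 513.0 L
LD = Vd × C = 513.0 × 5.91 = 3032 mg
CL = 0.693 × Vd / t½ = 0.693 × 513.0 / 37 = 9.608 L/h
Infusion rate = CL × Css = 9.608 × 5.91 = 56.78 mg/h

(a) 3030 mg; (b) 56.8 mg/h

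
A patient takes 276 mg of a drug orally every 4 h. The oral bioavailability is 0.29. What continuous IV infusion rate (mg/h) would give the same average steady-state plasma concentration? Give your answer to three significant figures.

20.0 mg/h

Equivalent systemic input: infusion rate = F·D/τ.
Rate = 0.29 × 276 / 4 = 20.01 mg/h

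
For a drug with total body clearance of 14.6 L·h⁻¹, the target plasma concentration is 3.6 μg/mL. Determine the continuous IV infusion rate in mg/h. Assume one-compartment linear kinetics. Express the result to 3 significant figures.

52.6 mg/h

Infusion rate = CL · Css = 14.60 L/h × 3.6 mg/L = 52.56 mg/h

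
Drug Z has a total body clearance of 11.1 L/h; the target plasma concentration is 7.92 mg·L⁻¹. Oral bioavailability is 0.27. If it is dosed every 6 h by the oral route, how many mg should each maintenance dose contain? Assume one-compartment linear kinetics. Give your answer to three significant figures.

1950 mg

At steady state, dose per interval replaces the amount cleared in that interval: F·D/τ = CL·Css.
D = CL × Css × τ / F = 11.10 × 7.92 × 6 / 0.27 = 1954 mg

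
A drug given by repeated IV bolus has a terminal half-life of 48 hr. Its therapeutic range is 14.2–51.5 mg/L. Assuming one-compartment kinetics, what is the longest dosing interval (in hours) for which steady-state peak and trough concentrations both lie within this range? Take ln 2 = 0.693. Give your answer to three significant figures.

89.2 h

k = 0.693 / t½ = 0.693 / 48 = 0.01444 h⁻¹
Between IV bolus doses, concentration decays as C = C₀·e^(−kτ), so C_peak/C_trough = e^(kτ).
τ_max = ln(C_peak/C_trough) / k = ln(51.5/14.2) / 0.01444 = 1.288 / 0.01444 = 89.20 h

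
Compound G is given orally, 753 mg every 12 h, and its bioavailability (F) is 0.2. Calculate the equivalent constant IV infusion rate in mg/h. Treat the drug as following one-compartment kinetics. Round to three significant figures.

Equivalent systemic input: infusion rate = F·D/τ.
Rate = 0.2 × 753 / 12 = 12.55 mg/h

12.6 mg/h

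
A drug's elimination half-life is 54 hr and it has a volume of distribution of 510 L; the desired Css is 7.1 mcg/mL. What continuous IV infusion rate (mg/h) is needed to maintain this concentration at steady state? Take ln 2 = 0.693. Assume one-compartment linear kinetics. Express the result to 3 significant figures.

CL = ln 2 · Vd / t½ = 0.693 × 510.0 / 54 = 6.545 L/h
Infusion rate = CL × Css = 6.545 × 7.1 = 46.47 mg/h

46.5 mg/h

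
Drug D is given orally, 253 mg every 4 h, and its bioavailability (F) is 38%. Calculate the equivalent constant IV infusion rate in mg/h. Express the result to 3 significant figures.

24.0 mg/h

Equivalent systemic input: infusion rate = F·D/τ.
Rate = 0.38 × 253 / 4 = 24.04 mg/h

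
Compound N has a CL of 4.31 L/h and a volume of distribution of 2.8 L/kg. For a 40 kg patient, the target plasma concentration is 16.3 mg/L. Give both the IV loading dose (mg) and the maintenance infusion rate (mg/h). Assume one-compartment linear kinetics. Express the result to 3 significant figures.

Vd = 2.8 L/kg × 40 kg = 112.0 L
LD = Vd · C_target = 112.0 × 16.3 = 1826 mg
Maintenance infusion rate = CL × Css = 4.310 × 16.3 = 70.25 mg/h

(a) 1830 mg; (b) 70.3 mg/h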